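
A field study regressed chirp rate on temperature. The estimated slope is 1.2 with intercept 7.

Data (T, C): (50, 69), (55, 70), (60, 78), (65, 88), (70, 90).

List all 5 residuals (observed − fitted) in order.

2, -3, -1, 3, -1

T=50: Ĉ = 7 + 1.2·50 = 67; e = 69 − 67 = 2
T=55: Ĉ = 7 + 1.2·55 = 73; e = 70 − 73 = -3
T=60: Ĉ = 7 + 1.2·60 = 79; e = 78 − 79 = -1
T=65: Ĉ = 7 + 1.2·65 = 85; e = 88 − 85 = 3
T=70: Ĉ = 7 + 1.2·70 = 91; e = 90 − 91 = -1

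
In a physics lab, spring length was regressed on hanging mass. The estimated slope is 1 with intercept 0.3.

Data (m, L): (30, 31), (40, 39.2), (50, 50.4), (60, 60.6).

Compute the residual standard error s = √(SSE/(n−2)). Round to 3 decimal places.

s = 0.949

m=30: ŷ = 0.3 + 30 = 30.3; r = 31 − 30.3 = 0.7
m=40: ŷ = 0.3 + 40 = 40.3; r = 39.2 − 40.3 = -1.1
m=50: ŷ = 0.3 + 50 = 50.3; r = 50.4 − 50.3 = 0.1
m=60: ŷ = 0.3 + 60 = 60.3; r = 60.6 − 60.3 = 0.3
SSE = 0.49 + 1.21 + 0.01 + 0.09 = 1.8
s = √(1.8/2) = √0.9 ≈ 0.949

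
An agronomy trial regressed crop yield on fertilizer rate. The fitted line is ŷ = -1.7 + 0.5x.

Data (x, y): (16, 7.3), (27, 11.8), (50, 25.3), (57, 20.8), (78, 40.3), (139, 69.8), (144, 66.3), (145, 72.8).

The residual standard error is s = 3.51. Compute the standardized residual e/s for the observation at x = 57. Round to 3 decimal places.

ŷ = -1.7 + 0.5·57 = 26.8
e = 20.8 − 26.8 = -6
e/s = -6 / 3.51 = -1.709

-1.709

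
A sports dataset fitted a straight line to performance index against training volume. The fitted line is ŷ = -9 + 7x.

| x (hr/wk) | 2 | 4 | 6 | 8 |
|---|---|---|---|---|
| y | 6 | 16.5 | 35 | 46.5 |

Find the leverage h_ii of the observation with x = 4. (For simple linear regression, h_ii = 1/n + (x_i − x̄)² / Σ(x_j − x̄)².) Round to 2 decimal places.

h = 0.30

x̄ = (2 + 4 + 6 + 8)/4 = 5
Σ(x − x̄)² = 9 + 1 + 1 + 9 = 20
h = 1/4 + (-1)²/20 = 0.25 + 0.05 = 0.30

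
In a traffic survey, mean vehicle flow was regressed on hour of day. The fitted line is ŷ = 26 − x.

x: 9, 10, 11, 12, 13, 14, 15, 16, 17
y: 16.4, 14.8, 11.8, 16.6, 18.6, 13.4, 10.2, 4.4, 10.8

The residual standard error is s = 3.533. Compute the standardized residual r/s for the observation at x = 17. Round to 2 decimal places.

ŷ = 26 − 17 = 9
r = 10.8 − 9 = 1.8
r/s = 1.8 / 3.533 = 0.51

0.51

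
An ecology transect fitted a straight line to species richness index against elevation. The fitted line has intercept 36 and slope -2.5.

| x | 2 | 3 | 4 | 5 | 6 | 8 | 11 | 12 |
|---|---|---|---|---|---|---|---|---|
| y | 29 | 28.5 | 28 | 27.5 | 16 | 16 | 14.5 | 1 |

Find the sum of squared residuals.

SSE = 110

x=2: ŷ = 36 − 2.5·2 = 31; r = 29 − 31 = -2
x=3: ŷ = 36 − 2.5·3 = 28.5; r = 28.5 − 28.5 = 0
x=4: ŷ = 36 − 2.5·4 = 26; r = 28 − 26 = 2
x=5: ŷ = 36 − 2.5·5 = 23.5; r = 27.5 − 23.5 = 4
x=6: ŷ = 36 − 2.5·6 = 21; r = 16 − 21 = -5
x=8: ŷ = 36 − 2.5·8 = 16; r = 16 − 16 = 0
x=11: ŷ = 36 − 2.5·11 = 8.5; r = 14.5 − 8.5 = 6
x=12: ŷ = 36 − 2.5·12 = 6; r = 1 − 6 = -5
SSE = 4 + 0 + 4 + 16 + 25 + 0 + 36 + 25 = 110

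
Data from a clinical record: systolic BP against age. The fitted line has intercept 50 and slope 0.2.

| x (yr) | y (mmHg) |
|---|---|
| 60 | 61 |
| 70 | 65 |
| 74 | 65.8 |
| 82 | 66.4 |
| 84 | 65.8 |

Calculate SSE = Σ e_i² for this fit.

SSE = 4

x=60: ŷ = 50 + 0.2·60 = 62; e = 61 − 62 = -1
x=70: ŷ = 50 + 0.2·70 = 64; e = 65 − 64 = 1
x=74: ŷ = 50 + 0.2·74 = 64.8; e = 65.8 − 64.8 = 1
x=82: ŷ = 50 + 0.2·82 = 66.4; e = 66.4 − 66.4 = 0
x=84: ŷ = 50 + 0.2·84 = 66.8; e = 65.8 − 66.8 = -1
SSE = 1 + 1 + 1 + 0 + 1 = 4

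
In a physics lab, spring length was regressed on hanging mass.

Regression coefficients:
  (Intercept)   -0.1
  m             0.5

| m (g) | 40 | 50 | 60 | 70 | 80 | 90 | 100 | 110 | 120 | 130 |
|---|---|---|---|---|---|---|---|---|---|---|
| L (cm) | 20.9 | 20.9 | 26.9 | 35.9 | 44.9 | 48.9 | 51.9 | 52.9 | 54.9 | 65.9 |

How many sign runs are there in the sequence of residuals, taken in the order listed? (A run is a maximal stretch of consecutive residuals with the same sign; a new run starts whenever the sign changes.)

m=40: ŷ = -0.1 + 0.5·40 = 19.9; r = 20.9 − 19.9 = 1
m=50: ŷ = -0.1 + 0.5·50 = 24.9; r = 20.9 − 24.9 = -4
m=60: ŷ = -0.1 + 0.5·60 = 29.9; r = 26.9 − 29.9 = -3
m=70: ŷ = -0.1 + 0.5·70 = 34.9; r = 35.9 − 34.9 = 1
m=80: ŷ = -0.1 + 0.5·80 = 39.9; r = 44.9 − 39.9 = 5
m=90: ŷ = -0.1 + 0.5·90 = 44.9; r = 48.9 − 44.9 = 4
m=100: ŷ = -0.1 + 0.5·100 = 49.9; r = 51.9 − 49.9 = 2
m=110: ŷ = -0.1 + 0.5·110 = 54.9; r = 52.9 − 54.9 = -2
m=120: ŷ = -0.1 + 0.5·120 = 59.9; r = 54.9 − 59.9 = -5
m=130: ŷ = -0.1 + 0.5·130 = 64.9; r = 65.9 − 64.9 = 1
Signs: + − − + + + + − − +
Runs: +×1, −×2, +×4, −×2, +×1 → 5

5 runs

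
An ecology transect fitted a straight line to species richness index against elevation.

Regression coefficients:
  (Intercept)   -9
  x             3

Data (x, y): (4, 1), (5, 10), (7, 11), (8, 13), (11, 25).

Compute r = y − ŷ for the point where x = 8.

r = -2

ŷ = -9 + 3·8 = 15
r = 13 − 15 = -2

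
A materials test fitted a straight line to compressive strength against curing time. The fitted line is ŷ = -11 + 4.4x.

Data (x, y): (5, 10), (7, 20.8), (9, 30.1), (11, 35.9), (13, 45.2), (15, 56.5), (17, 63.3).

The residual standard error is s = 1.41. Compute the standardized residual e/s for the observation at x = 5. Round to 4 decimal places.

-0.7092

ŷ = -11 + 4.4·5 = 11
e = 10 − 11 = -1
e/s = -1 / 1.41 = -0.7092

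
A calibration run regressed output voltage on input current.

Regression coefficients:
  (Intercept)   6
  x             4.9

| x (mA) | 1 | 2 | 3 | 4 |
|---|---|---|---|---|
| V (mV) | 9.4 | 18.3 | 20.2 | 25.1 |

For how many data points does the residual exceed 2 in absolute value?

1

x=1: ŷ = 6 + 4.9·1 = 10.9; e = 9.4 − 10.9 = -1.5
x=2: ŷ = 6 + 4.9·2 = 15.8; e = 18.3 − 15.8 = 2.5
x=3: ŷ = 6 + 4.9·3 = 20.7; e = 20.2 − 20.7 = -0.5
x=4: ŷ = 6 + 4.9·4 = 25.6; e = 25.1 − 25.6 = -0.5
|e| > 2: x=2 (|e|=2.5) → 1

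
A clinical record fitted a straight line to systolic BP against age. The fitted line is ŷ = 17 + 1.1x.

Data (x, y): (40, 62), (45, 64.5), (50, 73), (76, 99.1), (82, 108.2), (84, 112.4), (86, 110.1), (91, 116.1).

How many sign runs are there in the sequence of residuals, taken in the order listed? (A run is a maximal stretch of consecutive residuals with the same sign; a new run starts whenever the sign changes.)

x=40: ŷ = 17 + 1.1·40 = 61; r = 62 − 61 = 1
x=45: ŷ = 17 + 1.1·45 = 66.5; r = 64.5 − 66.5 = -2
x=50: ŷ = 17 + 1.1·50 = 72; r = 73 − 72 = 1
x=76: ŷ = 17 + 1.1·76 = 100.6; r = 99.1 − 100.6 = -1.5
x=82: ŷ = 17 + 1.1·82 = 107.2; r = 108.2 − 107.2 = 1
x=84: ŷ = 17 + 1.1·84 = 109.4; r = 112.4 − 109.4 = 3
x=86: ŷ = 17 + 1.1·86 = 111.6; r = 110.1 − 111.6 = -1.5
x=91: ŷ = 17 + 1.1·91 = 117.1; r = 116.1 − 117.1 = -1
Signs: + − + − + + − −
Runs: +×1, −×1, +×1, −×1, +×2, −×2 → 6

6 runs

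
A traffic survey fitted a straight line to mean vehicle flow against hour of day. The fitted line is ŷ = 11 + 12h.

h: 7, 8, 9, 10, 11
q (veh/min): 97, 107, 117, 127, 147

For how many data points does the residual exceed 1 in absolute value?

4

h=7: ŷ = 11 + 12·7 = 95; e = 97 − 95 = 2
h=8: ŷ = 11 + 12·8 = 107; e = 107 − 107 = 0
h=9: ŷ = 11 + 12·9 = 119; e = 117 − 119 = -2
h=10: ŷ = 11 + 12·10 = 131; e = 127 − 131 = -4
h=11: ŷ = 11 + 12·11 = 143; e = 147 − 143 = 4
|e| > 1: h=7 (|e|=2), h=9 (|e|=2), h=10 (|e|=4), h=11 (|e|=4) → 4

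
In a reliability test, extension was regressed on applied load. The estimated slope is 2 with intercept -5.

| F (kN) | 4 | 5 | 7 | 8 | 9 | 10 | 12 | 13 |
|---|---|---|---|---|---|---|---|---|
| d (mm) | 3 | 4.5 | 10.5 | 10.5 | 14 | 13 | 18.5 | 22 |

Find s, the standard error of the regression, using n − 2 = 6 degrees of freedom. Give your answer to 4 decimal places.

s = 1.2247

F=4: d̂ = -5 + 2·4 = 3; e = 3 − 3 = 0
F=5: d̂ = -5 + 2·5 = 5; e = 4.5 − 5 = -0.5
F=7: d̂ = -5 + 2·7 = 9; e = 10.5 − 9 = 1.5
F=8: d̂ = -5 + 2·8 = 11; e = 10.5 − 11 = -0.5
F=9: d̂ = -5 + 2·9 = 13; e = 14 − 13 = 1
F=10: d̂ = -5 + 2·10 = 15; e = 13 − 15 = -2
F=12: d̂ = -5 + 2·12 = 19; e = 18.5 − 19 = -0.5
F=13: d̂ = -5 + 2·13 = 21; e = 22 − 21 = 1
SSE = 0 + 0.25 + 2.25 + 0.25 + 1 + 4 + 0.25 + 1 = 9
s = √(9/6) = √1.5 ≈ 1.2247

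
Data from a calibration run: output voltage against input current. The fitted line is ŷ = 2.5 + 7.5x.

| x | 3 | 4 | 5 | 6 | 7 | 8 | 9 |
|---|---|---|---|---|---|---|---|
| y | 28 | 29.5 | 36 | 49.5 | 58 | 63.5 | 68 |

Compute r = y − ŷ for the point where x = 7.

ŷ = 2.5 + 7.5·7 = 55
r = 58 − 55 = 3

r = 3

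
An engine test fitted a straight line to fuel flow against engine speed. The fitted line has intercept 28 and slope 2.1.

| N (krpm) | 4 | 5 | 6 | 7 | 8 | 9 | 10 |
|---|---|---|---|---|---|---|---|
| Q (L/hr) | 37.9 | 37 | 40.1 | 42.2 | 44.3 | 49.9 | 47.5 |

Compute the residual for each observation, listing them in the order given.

N=4: Q̂ = 28 + 2.1·4 = 36.4; e = 37.9 − 36.4 = 1.5
N=5: Q̂ = 28 + 2.1·5 = 38.5; e = 37 − 38.5 = -1.5
N=6: Q̂ = 28 + 2.1·6 = 40.6; e = 40.1 − 40.6 = -0.5
N=7: Q̂ = 28 + 2.1·7 = 42.7; e = 42.2 − 42.7 = -0.5
N=8: Q̂ = 28 + 2.1·8 = 44.8; e = 44.3 − 44.8 = -0.5
N=9: Q̂ = 28 + 2.1·9 = 46.9; e = 49.9 − 46.9 = 3
N=10: Q̂ = 28 + 2.1·10 = 49; e = 47.5 − 49 = -1.5

1.5, -1.5, -0.5, -0.5, -0.5, 3, -1.5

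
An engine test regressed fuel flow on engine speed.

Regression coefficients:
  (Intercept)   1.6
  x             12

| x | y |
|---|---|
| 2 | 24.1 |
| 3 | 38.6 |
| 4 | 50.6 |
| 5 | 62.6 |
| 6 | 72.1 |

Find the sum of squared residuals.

x=2: ŷ = 1.6 + 12·2 = 25.6; r = 24.1 − 25.6 = -1.5
x=3: ŷ = 1.6 + 12·3 = 37.6; r = 38.6 − 37.6 = 1
x=4: ŷ = 1.6 + 12·4 = 49.6; r = 50.6 − 49.6 = 1
x=5: ŷ = 1.6 + 12·5 = 61.6; r = 62.6 − 61.6 = 1
x=6: ŷ = 1.6 + 12·6 = 73.6; r = 72.1 − 73.6 = -1.5
SSE = 2.25 + 1 + 1 + 1 + 2.25 = 7.5

SSE = 7.5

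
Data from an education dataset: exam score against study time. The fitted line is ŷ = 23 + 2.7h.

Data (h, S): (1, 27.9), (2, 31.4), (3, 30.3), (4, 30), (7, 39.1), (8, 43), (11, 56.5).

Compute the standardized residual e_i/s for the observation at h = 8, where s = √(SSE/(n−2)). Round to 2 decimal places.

-0.49

h=1: ŷ = 23 + 2.7·1 = 25.7; e = 27.9 − 25.7 = 2.2
h=2: ŷ = 23 + 2.7·2 = 28.4; e = 31.4 − 28.4 = 3
h=3: ŷ = 23 + 2.7·3 = 31.1; e = 30.3 − 31.1 = -0.8
h=4: ŷ = 23 + 2.7·4 = 33.8; e = 30 − 33.8 = -3.8
h=7: ŷ = 23 + 2.7·7 = 41.9; e = 39.1 − 41.9 = -2.8
h=8: ŷ = 23 + 2.7·8 = 44.6; e = 43 − 44.6 = -1.6
h=11: ŷ = 23 + 2.7·11 = 52.7; e = 56.5 − 52.7 = 3.8
SSE = 4.84 + 9 + 0.64 + 14.44 + 7.84 + 2.56 + 14.44 = 53.76
s = √(53.76/5) = 3.27902
e/s = -1.6 / 3.27902 = -0.49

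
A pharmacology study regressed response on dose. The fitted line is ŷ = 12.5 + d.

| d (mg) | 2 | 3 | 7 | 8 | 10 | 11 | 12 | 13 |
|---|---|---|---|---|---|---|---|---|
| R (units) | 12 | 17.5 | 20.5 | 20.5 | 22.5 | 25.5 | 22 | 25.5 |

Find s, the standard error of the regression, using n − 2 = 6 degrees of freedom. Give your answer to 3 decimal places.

d=2: ŷ = 12.5 + 2 = 14.5; e = 12 − 14.5 = -2.5
d=3: ŷ = 12.5 + 3 = 15.5; e = 17.5 − 15.5 = 2
d=7: ŷ = 12.5 + 7 = 19.5; e = 20.5 − 19.5 = 1
d=8: ŷ = 12.5 + 8 = 20.5; e = 20.5 − 20.5 = 0
d=10: ŷ = 12.5 + 10 = 22.5; e = 22.5 − 22.5 = 0
d=11: ŷ = 12.5 + 11 = 23.5; e = 25.5 − 23.5 = 2
d=12: ŷ = 12.5 + 12 = 24.5; e = 22 − 24.5 = -2.5
d=13: ŷ = 12.5 + 13 = 25.5; e = 25.5 − 25.5 = 0
SSE = 6.25 + 4 + 1 + 0 + 0 + 4 + 6.25 + 0 = 21.5
s = √(21.5/6) = √3.58333 ≈ 1.893

s = 1.893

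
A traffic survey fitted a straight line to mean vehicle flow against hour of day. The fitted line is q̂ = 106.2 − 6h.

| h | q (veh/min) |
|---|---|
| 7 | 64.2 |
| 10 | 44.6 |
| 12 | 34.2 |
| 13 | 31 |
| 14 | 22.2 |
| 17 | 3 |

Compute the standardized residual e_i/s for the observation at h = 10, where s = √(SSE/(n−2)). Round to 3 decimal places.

h=7: q̂ = 106.2 − 6·7 = 64.2; e = 64.2 − 64.2 = 0
h=10: q̂ = 106.2 − 6·10 = 46.2; e = 44.6 − 46.2 = -1.6
h=12: q̂ = 106.2 − 6·12 = 34.2; e = 34.2 − 34.2 = 0
h=13: q̂ = 106.2 − 6·13 = 28.2; e = 31 − 28.2 = 2.8
h=14: q̂ = 106.2 − 6·14 = 22.2; e = 22.2 − 22.2 = 0
h=17: q̂ = 106.2 − 6·17 = 4.2; e = 3 − 4.2 = -1.2
SSE = 0 + 2.56 + 0 + 7.84 + 0 + 1.44 = 11.84
s = √(11.84/4) = 1.72047
e/s = -1.6 / 1.72047 = -0.930

-0.930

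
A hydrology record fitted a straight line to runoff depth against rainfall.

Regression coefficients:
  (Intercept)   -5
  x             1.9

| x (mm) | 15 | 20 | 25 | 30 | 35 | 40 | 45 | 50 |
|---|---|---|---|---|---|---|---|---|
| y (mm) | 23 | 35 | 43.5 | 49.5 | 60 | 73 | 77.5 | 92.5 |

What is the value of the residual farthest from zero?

x=15: ŷ = -5 + 1.9·15 = 23.5; e = 23 − 23.5 = -0.5
x=20: ŷ = -5 + 1.9·20 = 33; e = 35 − 33 = 2
x=25: ŷ = -5 + 1.9·25 = 42.5; e = 43.5 − 42.5 = 1
x=30: ŷ = -5 + 1.9·30 = 52; e = 49.5 − 52 = -2.5
x=35: ŷ = -5 + 1.9·35 = 61.5; e = 60 − 61.5 = -1.5
x=40: ŷ = -5 + 1.9·40 = 71; e = 73 − 71 = 2
x=45: ŷ = -5 + 1.9·45 = 80.5; e = 77.5 − 80.5 = -3
x=50: ŷ = -5 + 1.9·50 = 90; e = 92.5 − 90 = 2.5
Largest |e| is 3 at x = 45, residual -3.

e = -3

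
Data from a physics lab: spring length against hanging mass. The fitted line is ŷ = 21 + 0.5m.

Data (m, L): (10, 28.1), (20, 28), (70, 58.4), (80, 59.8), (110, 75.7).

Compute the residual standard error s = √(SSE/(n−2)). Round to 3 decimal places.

m=10: ŷ = 21 + 0.5·10 = 26; e = 28.1 − 26 = 2.1
m=20: ŷ = 21 + 0.5·20 = 31; e = 28 − 31 = -3
m=70: ŷ = 21 + 0.5·70 = 56; e = 58.4 − 56 = 2.4
m=80: ŷ = 21 + 0.5·80 = 61; e = 59.8 − 61 = -1.2
m=110: ŷ = 21 + 0.5·110 = 76; e = 75.7 − 76 = -0.3
SSE = 4.41 + 9 + 5.76 + 1.44 + 0.09 = 20.7
s = √(20.7/3) = √6.9 ≈ 2.627

s = 2.627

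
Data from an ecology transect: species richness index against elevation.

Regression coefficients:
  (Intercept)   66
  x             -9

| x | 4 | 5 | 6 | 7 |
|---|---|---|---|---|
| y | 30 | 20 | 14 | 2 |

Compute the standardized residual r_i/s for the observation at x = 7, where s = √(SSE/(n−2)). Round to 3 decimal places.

-0.577

x=4: ŷ = 66 − 9·4 = 30; r = 30 − 30 = 0
x=5: ŷ = 66 − 9·5 = 21; r = 20 − 21 = -1
x=6: ŷ = 66 − 9·6 = 12; r = 14 − 12 = 2
x=7: ŷ = 66 − 9·7 = 3; r = 2 − 3 = -1
SSE = 0 + 1 + 4 + 1 = 6
s = √(6/2) = 1.73205
r/s = -1 / 1.73205 = -0.577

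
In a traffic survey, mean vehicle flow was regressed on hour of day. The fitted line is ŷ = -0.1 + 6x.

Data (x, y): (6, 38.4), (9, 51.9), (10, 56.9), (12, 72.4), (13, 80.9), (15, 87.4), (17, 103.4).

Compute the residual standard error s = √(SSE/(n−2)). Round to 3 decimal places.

x=6: ŷ = -0.1 + 6·6 = 35.9; e = 38.4 − 35.9 = 2.5
x=9: ŷ = -0.1 + 6·9 = 53.9; e = 51.9 − 53.9 = -2
x=10: ŷ = -0.1 + 6·10 = 59.9; e = 56.9 − 59.9 = -3
x=12: ŷ = -0.1 + 6·12 = 71.9; e = 72.4 − 71.9 = 0.5
x=13: ŷ = -0.1 + 6·13 = 77.9; e = 80.9 − 77.9 = 3
x=15: ŷ = -0.1 + 6·15 = 89.9; e = 87.4 − 89.9 = -2.5
x=17: ŷ = -0.1 + 6·17 = 101.9; e = 103.4 − 101.9 = 1.5
SSE = 6.25 + 4 + 9 + 0.25 + 9 + 6.25 + 2.25 = 37
s = √(37/5) = √7.4 ≈ 2.720

s = 2.720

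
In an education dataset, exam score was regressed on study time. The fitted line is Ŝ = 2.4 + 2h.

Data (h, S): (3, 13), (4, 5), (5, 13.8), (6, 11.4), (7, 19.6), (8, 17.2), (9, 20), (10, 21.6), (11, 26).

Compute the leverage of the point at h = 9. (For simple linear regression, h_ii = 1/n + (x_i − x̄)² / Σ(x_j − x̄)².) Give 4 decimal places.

h = 0.1778

h̄ = (3 + 4 + 5 + 6 + 7 + 8 + 9 + 10 + 11)/9 = 7
Σ(h − h̄)² = 16 + 9 + 4 + 1 + 0 + 1 + 4 + 9 + 16 = 60
h = 1/9 + (2)²/60 = 0.111111 + 0.0666667 = 0.1778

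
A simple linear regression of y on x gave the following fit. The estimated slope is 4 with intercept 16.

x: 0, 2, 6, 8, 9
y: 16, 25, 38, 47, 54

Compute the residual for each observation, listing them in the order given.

0, 1, -2, -1, 2

x=0: ŷ = 16 + 4·0 = 16; r = 16 − 16 = 0
x=2: ŷ = 16 + 4·2 = 24; r = 25 − 24 = 1
x=6: ŷ = 16 + 4·6 = 40; r = 38 − 40 = -2
x=8: ŷ = 16 + 4·8 = 48; r = 47 − 48 = -1
x=9: ŷ = 16 + 4·9 = 52; r = 54 − 52 = 2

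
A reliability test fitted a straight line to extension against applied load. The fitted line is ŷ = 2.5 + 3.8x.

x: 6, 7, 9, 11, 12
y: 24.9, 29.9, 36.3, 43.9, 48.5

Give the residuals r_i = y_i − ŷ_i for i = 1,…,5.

x=6: ŷ = 2.5 + 3.8·6 = 25.3; r = 24.9 − 25.3 = -0.4
x=7: ŷ = 2.5 + 3.8·7 = 29.1; r = 29.9 − 29.1 = 0.8
x=9: ŷ = 2.5 + 3.8·9 = 36.7; r = 36.3 − 36.7 = -0.4
x=11: ŷ = 2.5 + 3.8·11 = 44.3; r = 43.9 − 44.3 = -0.4
x=12: ŷ = 2.5 + 3.8·12 = 48.1; r = 48.5 − 48.1 = 0.4

-0.4, 0.8, -0.4, -0.4, 0.4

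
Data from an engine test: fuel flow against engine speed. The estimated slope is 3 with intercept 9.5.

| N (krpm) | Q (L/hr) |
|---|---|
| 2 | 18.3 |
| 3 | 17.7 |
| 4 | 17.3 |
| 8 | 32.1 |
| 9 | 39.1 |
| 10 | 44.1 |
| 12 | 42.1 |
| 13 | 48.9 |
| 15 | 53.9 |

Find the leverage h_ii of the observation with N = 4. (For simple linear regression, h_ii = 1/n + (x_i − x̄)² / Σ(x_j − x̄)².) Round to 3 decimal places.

N̄ = (2 + 3 + 4 + 8 + 9 + 10 + 12 + 13 + 15)/9 = 8.44444
Σ(N − N̄)² = 41.5309 + 29.642 + 19.7531 + 0.197531 + 0.308642 + 2.41975 + 12.642 + 20.7531 + 42.9753 = 170.222
h = 1/9 + (-4.44444)²/170.222 = 0.111111 + 0.116043 = 0.227

h = 0.227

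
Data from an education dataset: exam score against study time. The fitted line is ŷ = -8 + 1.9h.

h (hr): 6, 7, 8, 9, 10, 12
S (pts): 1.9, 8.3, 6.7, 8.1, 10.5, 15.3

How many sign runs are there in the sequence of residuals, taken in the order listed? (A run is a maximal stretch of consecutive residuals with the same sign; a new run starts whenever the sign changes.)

4 runs

h=6: ŷ = -8 + 1.9·6 = 3.4; r = 1.9 − 3.4 = -1.5
h=7: ŷ = -8 + 1.9·7 = 5.3; r = 8.3 − 5.3 = 3
h=8: ŷ = -8 + 1.9·8 = 7.2; r = 6.7 − 7.2 = -0.5
h=9: ŷ = -8 + 1.9·9 = 9.1; r = 8.1 − 9.1 = -1
h=10: ŷ = -8 + 1.9·10 = 11; r = 10.5 − 11 = -0.5
h=12: ŷ = -8 + 1.9·12 = 14.8; r = 15.3 − 14.8 = 0.5
Signs: − + − − − +
Runs: −×1, +×1, −×3, +×1 → 4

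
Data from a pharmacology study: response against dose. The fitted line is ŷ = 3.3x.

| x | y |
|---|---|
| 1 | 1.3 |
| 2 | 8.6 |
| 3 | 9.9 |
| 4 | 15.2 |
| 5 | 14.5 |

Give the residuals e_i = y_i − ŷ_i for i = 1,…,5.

x=1: ŷ = 3.3·1 = 3.3; e = 1.3 − 3.3 = -2
x=2: ŷ = 3.3·2 = 6.6; e = 8.6 − 6.6 = 2
x=3: ŷ = 3.3·3 = 9.9; e = 9.9 − 9.9 = 0
x=4: ŷ = 3.3·4 = 13.2; e = 15.2 − 13.2 = 2
x=5: ŷ = 3.3·5 = 16.5; e = 14.5 − 16.5 = -2

-2, 2, 0, 2, -2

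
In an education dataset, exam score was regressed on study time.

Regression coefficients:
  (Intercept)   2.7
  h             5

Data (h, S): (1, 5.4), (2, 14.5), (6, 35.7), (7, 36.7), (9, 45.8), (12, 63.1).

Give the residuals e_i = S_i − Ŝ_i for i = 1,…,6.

h=1: Ŝ = 2.7 + 5·1 = 7.7; e = 5.4 − 7.7 = -2.3
h=2: Ŝ = 2.7 + 5·2 = 12.7; e = 14.5 − 12.7 = 1.8
h=6: Ŝ = 2.7 + 5·6 = 32.7; e = 35.7 − 32.7 = 3
h=7: Ŝ = 2.7 + 5·7 = 37.7; e = 36.7 − 37.7 = -1
h=9: Ŝ = 2.7 + 5·9 = 47.7; e = 45.8 − 47.7 = -1.9
h=12: Ŝ = 2.7 + 5·12 = 62.7; e = 63.1 − 62.7 = 0.4

-2.3, 1.8, 3, -1, -1.9, 0.4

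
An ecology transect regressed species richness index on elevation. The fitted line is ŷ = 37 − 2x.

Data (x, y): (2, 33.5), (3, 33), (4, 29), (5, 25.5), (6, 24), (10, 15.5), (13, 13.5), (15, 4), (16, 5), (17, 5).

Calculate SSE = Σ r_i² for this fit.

SSE = 29

x=2: ŷ = 37 − 2·2 = 33; r = 33.5 − 33 = 0.5
x=3: ŷ = 37 − 2·3 = 31; r = 33 − 31 = 2
x=4: ŷ = 37 − 2·4 = 29; r = 29 − 29 = 0
x=5: ŷ = 37 − 2·5 = 27; r = 25.5 − 27 = -1.5
x=6: ŷ = 37 − 2·6 = 25; r = 24 − 25 = -1
x=10: ŷ = 37 − 2·10 = 17; r = 15.5 − 17 = -1.5
x=13: ŷ = 37 − 2·13 = 11; r = 13.5 − 11 = 2.5
x=15: ŷ = 37 − 2·15 = 7; r = 4 − 7 = -3
x=16: ŷ = 37 − 2·16 = 5; r = 5 − 5 = 0
x=17: ŷ = 37 − 2·17 = 3; r = 5 − 3 = 2
SSE = 0.25 + 4 + 0 + 2.25 + 1 + 2.25 + 6.25 + 9 + 0 + 4 = 29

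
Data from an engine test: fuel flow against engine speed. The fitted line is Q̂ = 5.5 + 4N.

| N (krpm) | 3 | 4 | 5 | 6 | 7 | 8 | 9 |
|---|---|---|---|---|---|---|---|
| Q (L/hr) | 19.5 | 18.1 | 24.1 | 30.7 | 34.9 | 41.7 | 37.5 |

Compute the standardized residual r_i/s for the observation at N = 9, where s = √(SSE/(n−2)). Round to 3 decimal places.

-1.211

N=3: Q̂ = 5.5 + 4·3 = 17.5; r = 19.5 − 17.5 = 2
N=4: Q̂ = 5.5 + 4·4 = 21.5; r = 18.1 − 21.5 = -3.4
N=5: Q̂ = 5.5 + 4·5 = 25.5; r = 24.1 − 25.5 = -1.4
N=6: Q̂ = 5.5 + 4·6 = 29.5; r = 30.7 − 29.5 = 1.2
N=7: Q̂ = 5.5 + 4·7 = 33.5; r = 34.9 − 33.5 = 1.4
N=8: Q̂ = 5.5 + 4·8 = 37.5; r = 41.7 − 37.5 = 4.2
N=9: Q̂ = 5.5 + 4·9 = 41.5; r = 37.5 − 41.5 = -4
SSE = 4 + 11.56 + 1.96 + 1.44 + 1.96 + 17.64 + 16 = 54.56
s = √(54.56/5) = 3.30333
r/s = -4 / 3.30333 = -1.211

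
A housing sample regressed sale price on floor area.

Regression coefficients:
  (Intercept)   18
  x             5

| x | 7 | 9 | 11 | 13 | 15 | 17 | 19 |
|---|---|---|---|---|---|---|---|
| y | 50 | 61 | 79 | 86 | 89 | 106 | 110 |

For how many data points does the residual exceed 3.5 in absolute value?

x=7: ŷ = 18 + 5·7 = 53; r = 50 − 53 = -3
x=9: ŷ = 18 + 5·9 = 63; r = 61 − 63 = -2
x=11: ŷ = 18 + 5·11 = 73; r = 79 − 73 = 6
x=13: ŷ = 18 + 5·13 = 83; r = 86 − 83 = 3
x=15: ŷ = 18 + 5·15 = 93; r = 89 − 93 = -4
x=17: ŷ = 18 + 5·17 = 103; r = 106 − 103 = 3
x=19: ŷ = 18 + 5·19 = 113; r = 110 − 113 = -3
|r| > 3.5: x=11 (|r|=6), x=15 (|r|=4) → 2

2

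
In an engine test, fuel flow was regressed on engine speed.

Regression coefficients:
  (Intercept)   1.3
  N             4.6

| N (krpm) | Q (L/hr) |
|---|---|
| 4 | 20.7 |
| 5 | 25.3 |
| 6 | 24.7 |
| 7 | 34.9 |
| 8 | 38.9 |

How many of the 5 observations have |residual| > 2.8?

1

N=4: ŷ = 1.3 + 4.6·4 = 19.7; r = 20.7 − 19.7 = 1
N=5: ŷ = 1.3 + 4.6·5 = 24.3; r = 25.3 − 24.3 = 1
N=6: ŷ = 1.3 + 4.6·6 = 28.9; r = 24.7 − 28.9 = -4.2
N=7: ŷ = 1.3 + 4.6·7 = 33.5; r = 34.9 − 33.5 = 1.4
N=8: ŷ = 1.3 + 4.6·8 = 38.1; r = 38.9 − 38.1 = 0.8
|r| > 2.8: N=6 (|r|=4.2) → 1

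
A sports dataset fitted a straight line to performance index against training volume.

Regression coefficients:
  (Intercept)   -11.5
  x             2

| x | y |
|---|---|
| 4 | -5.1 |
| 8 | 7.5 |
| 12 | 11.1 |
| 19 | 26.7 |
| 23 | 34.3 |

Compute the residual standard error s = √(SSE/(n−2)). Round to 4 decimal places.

x=4: ŷ = -11.5 + 2·4 = -3.5; r = -5.1 − (-3.5) = -1.6
x=8: ŷ = -11.5 + 2·8 = 4.5; r = 7.5 − 4.5 = 3
x=12: ŷ = -11.5 + 2·12 = 12.5; r = 11.1 − 12.5 = -1.4
x=19: ŷ = -11.5 + 2·19 = 26.5; r = 26.7 − 26.5 = 0.2
x=23: ŷ = -11.5 + 2·23 = 34.5; r = 34.3 − 34.5 = -0.2
SSE = 2.56 + 9 + 1.96 + 0.04 + 0.04 = 13.6
s = √(13.6/3) = √4.53333 ≈ 2.1292

s = 2.1292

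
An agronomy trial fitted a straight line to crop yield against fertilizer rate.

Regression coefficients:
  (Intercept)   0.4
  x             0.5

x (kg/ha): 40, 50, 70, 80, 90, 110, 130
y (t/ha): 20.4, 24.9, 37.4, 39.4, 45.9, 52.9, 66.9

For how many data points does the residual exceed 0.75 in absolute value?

4

x=40: ŷ = 0.4 + 0.5·40 = 20.4; e = 20.4 − 20.4 = 0
x=50: ŷ = 0.4 + 0.5·50 = 25.4; e = 24.9 − 25.4 = -0.5
x=70: ŷ = 0.4 + 0.5·70 = 35.4; e = 37.4 − 35.4 = 2
x=80: ŷ = 0.4 + 0.5·80 = 40.4; e = 39.4 − 40.4 = -1
x=90: ŷ = 0.4 + 0.5·90 = 45.4; e = 45.9 − 45.4 = 0.5
x=110: ŷ = 0.4 + 0.5·110 = 55.4; e = 52.9 − 55.4 = -2.5
x=130: ŷ = 0.4 + 0.5·130 = 65.4; e = 66.9 − 65.4 = 1.5
|e| > 0.75: x=70 (|e|=2), x=80 (|e|=1), x=110 (|e|=2.5), x=130 (|e|=1.5) → 4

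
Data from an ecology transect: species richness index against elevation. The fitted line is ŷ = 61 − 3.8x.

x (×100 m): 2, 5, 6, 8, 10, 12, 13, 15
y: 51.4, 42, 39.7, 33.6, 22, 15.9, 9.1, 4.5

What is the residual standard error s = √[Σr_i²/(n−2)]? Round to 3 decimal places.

s = 1.958

x=2: ŷ = 61 − 3.8·2 = 53.4; r = 51.4 − 53.4 = -2
x=5: ŷ = 61 − 3.8·5 = 42; r = 42 − 42 = 0
x=6: ŷ = 61 − 3.8·6 = 38.2; r = 39.7 − 38.2 = 1.5
x=8: ŷ = 61 − 3.8·8 = 30.6; r = 33.6 − 30.6 = 3
x=10: ŷ = 61 − 3.8·10 = 23; r = 22 − 23 = -1
x=12: ŷ = 61 − 3.8·12 = 15.4; r = 15.9 − 15.4 = 0.5
x=13: ŷ = 61 − 3.8·13 = 11.6; r = 9.1 − 11.6 = -2.5
x=15: ŷ = 61 − 3.8·15 = 4; r = 4.5 − 4 = 0.5
SSE = 4 + 0 + 2.25 + 9 + 1 + 0.25 + 6.25 + 0.25 = 23
s = √(23/6) = √3.83333 ≈ 1.958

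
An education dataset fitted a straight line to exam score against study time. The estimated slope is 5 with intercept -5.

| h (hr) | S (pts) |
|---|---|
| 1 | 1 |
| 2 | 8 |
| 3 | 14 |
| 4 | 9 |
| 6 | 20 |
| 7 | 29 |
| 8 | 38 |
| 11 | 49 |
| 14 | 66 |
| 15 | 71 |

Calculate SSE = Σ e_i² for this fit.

h=1: Ŝ = -5 + 5·1 = 0; e = 1 − 0 = 1
h=2: Ŝ = -5 + 5·2 = 5; e = 8 − 5 = 3
h=3: Ŝ = -5 + 5·3 = 10; e = 14 − 10 = 4
h=4: Ŝ = -5 + 5·4 = 15; e = 9 − 15 = -6
h=6: Ŝ = -5 + 5·6 = 25; e = 20 − 25 = -5
h=7: Ŝ = -5 + 5·7 = 30; e = 29 − 30 = -1
h=8: Ŝ = -5 + 5·8 = 35; e = 38 − 35 = 3
h=11: Ŝ = -5 + 5·11 = 50; e = 49 − 50 = -1
h=14: Ŝ = -5 + 5·14 = 65; e = 66 − 65 = 1
h=15: Ŝ = -5 + 5·15 = 70; e = 71 − 70 = 1
SSE = 1 + 9 + 16 + 36 + 25 + 1 + 9 + 1 + 1 + 1 = 100

SSE = 100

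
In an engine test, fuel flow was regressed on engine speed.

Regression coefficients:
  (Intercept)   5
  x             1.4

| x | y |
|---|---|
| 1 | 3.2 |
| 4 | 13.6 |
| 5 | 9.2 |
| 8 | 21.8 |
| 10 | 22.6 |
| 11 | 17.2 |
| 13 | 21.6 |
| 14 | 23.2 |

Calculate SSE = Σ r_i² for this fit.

x=1: ŷ = 5 + 1.4·1 = 6.4; r = 3.2 − 6.4 = -3.2
x=4: ŷ = 5 + 1.4·4 = 10.6; r = 13.6 − 10.6 = 3
x=5: ŷ = 5 + 1.4·5 = 12; r = 9.2 − 12 = -2.8
x=8: ŷ = 5 + 1.4·8 = 16.2; r = 21.8 − 16.2 = 5.6
x=10: ŷ = 5 + 1.4·10 = 19; r = 22.6 − 19 = 3.6
x=11: ŷ = 5 + 1.4·11 = 20.4; r = 17.2 − 20.4 = -3.2
x=13: ŷ = 5 + 1.4·13 = 23.2; r = 21.6 − 23.2 = -1.6
x=14: ŷ = 5 + 1.4·14 = 24.6; r = 23.2 − 24.6 = -1.4
SSE = 10.24 + 9 + 7.84 + 31.36 + 12.96 + 10.24 + 2.56 + 1.96 = 86.16

SSE = 86.16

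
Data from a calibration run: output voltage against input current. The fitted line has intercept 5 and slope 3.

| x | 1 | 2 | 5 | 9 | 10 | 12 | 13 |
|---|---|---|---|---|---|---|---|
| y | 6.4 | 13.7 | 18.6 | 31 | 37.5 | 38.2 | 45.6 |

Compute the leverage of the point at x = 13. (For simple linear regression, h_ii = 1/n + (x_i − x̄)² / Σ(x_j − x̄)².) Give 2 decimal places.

x̄ = (1 + 2 + 5 + 9 + 10 + 12 + 13)/7 = 7.42857
Σ(x − x̄)² = 41.3265 + 29.4694 + 5.89796 + 2.46939 + 6.61224 + 20.898 + 31.0408 = 137.714
h = 1/7 + (5.57143)²/137.714 = 0.142857 + 0.2254 = 0.37

h = 0.37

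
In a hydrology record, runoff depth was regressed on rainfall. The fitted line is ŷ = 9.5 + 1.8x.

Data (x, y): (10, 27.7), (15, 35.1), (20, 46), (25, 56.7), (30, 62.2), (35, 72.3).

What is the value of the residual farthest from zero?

r = 2.2

x=10: ŷ = 9.5 + 1.8·10 = 27.5; r = 27.7 − 27.5 = 0.2
x=15: ŷ = 9.5 + 1.8·15 = 36.5; r = 35.1 − 36.5 = -1.4
x=20: ŷ = 9.5 + 1.8·20 = 45.5; r = 46 − 45.5 = 0.5
x=25: ŷ = 9.5 + 1.8·25 = 54.5; r = 56.7 − 54.5 = 2.2
x=30: ŷ = 9.5 + 1.8·30 = 63.5; r = 62.2 − 63.5 = -1.3
x=35: ŷ = 9.5 + 1.8·35 = 72.5; r = 72.3 − 72.5 = -0.2
Largest |r| is 2.2 at x = 25, residual 2.2.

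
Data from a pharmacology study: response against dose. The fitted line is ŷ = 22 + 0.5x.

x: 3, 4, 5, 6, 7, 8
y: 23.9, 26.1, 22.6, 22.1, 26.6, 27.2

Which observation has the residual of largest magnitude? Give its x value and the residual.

x = 6, e = -2.9

x=3: ŷ = 22 + 0.5·3 = 23.5; e = 23.9 − 23.5 = 0.4
x=4: ŷ = 22 + 0.5·4 = 24; e = 26.1 − 24 = 2.1
x=5: ŷ = 22 + 0.5·5 = 24.5; e = 22.6 − 24.5 = -1.9
x=6: ŷ = 22 + 0.5·6 = 25; e = 22.1 − 25 = -2.9
x=7: ŷ = 22 + 0.5·7 = 25.5; e = 26.6 − 25.5 = 1.1
x=8: ŷ = 22 + 0.5·8 = 26; e = 27.2 − 26 = 1.2
Largest |e| is 2.9 at x = 6, residual -2.9.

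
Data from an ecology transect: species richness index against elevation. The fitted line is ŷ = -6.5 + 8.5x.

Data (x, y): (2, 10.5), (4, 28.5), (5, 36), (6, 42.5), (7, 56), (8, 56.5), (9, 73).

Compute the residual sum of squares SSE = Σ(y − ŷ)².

x=2: ŷ = -6.5 + 8.5·2 = 10.5; e = 10.5 − 10.5 = 0
x=4: ŷ = -6.5 + 8.5·4 = 27.5; e = 28.5 − 27.5 = 1
x=5: ŷ = -6.5 + 8.5·5 = 36; e = 36 − 36 = 0
x=6: ŷ = -6.5 + 8.5·6 = 44.5; e = 42.5 − 44.5 = -2
x=7: ŷ = -6.5 + 8.5·7 = 53; e = 56 − 53 = 3
x=8: ŷ = -6.5 + 8.5·8 = 61.5; e = 56.5 − 61.5 = -5
x=9: ŷ = -6.5 + 8.5·9 = 70; e = 73 − 70 = 3
SSE = 0 + 1 + 0 + 4 + 9 + 25 + 9 = 48

SSE = 48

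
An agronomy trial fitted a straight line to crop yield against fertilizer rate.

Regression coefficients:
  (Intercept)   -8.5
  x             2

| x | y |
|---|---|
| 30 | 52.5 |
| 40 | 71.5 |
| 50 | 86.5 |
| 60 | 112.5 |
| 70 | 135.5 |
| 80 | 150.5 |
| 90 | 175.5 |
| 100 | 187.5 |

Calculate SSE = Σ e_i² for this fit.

x=30: ŷ = -8.5 + 2·30 = 51.5; e = 52.5 − 51.5 = 1
x=40: ŷ = -8.5 + 2·40 = 71.5; e = 71.5 − 71.5 = 0
x=50: ŷ = -8.5 + 2·50 = 91.5; e = 86.5 − 91.5 = -5
x=60: ŷ = -8.5 + 2·60 = 111.5; e = 112.5 − 111.5 = 1
x=70: ŷ = -8.5 + 2·70 = 131.5; e = 135.5 − 131.5 = 4
x=80: ŷ = -8.5 + 2·80 = 151.5; e = 150.5 − 151.5 = -1
x=90: ŷ = -8.5 + 2·90 = 171.5; e = 175.5 − 171.5 = 4
x=100: ŷ = -8.5 + 2·100 = 191.5; e = 187.5 − 191.5 = -4
SSE = 1 + 0 + 25 + 1 + 16 + 1 + 16 + 16 = 76

SSE = 76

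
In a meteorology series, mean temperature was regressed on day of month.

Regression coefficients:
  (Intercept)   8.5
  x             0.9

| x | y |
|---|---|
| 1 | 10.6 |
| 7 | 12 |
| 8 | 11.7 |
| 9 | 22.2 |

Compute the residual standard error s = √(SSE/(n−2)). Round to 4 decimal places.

s = 5.3217

x=1: ŷ = 8.5 + 0.9·1 = 9.4; r = 10.6 − 9.4 = 1.2
x=7: ŷ = 8.5 + 0.9·7 = 14.8; r = 12 − 14.8 = -2.8
x=8: ŷ = 8.5 + 0.9·8 = 15.7; r = 11.7 − 15.7 = -4
x=9: ŷ = 8.5 + 0.9·9 = 16.6; r = 22.2 − 16.6 = 5.6
SSE = 1.44 + 7.84 + 16 + 31.36 = 56.64
s = √(56.64/2) = √28.32 ≈ 5.3217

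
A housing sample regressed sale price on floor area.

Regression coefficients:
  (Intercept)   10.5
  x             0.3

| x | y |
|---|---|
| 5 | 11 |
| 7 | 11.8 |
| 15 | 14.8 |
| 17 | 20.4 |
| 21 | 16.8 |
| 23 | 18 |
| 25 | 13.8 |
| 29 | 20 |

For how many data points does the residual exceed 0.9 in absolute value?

x=5: ŷ = 10.5 + 0.3·5 = 12; e = 11 − 12 = -1
x=7: ŷ = 10.5 + 0.3·7 = 12.6; e = 11.8 − 12.6 = -0.8
x=15: ŷ = 10.5 + 0.3·15 = 15; e = 14.8 − 15 = -0.2
x=17: ŷ = 10.5 + 0.3·17 = 15.6; e = 20.4 − 15.6 = 4.8
x=21: ŷ = 10.5 + 0.3·21 = 16.8; e = 16.8 − 16.8 = 0
x=23: ŷ = 10.5 + 0.3·23 = 17.4; e = 18 − 17.4 = 0.6
x=25: ŷ = 10.5 + 0.3·25 = 18; e = 13.8 − 18 = -4.2
x=29: ŷ = 10.5 + 0.3·29 = 19.2; e = 20 − 19.2 = 0.8
|e| > 0.9: x=5 (|e|=1), x=17 (|e|=4.8), x=25 (|e|=4.2) → 3

3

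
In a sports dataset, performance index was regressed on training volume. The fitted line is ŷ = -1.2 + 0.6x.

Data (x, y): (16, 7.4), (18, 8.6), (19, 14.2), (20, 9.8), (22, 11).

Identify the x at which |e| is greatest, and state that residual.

x=16: ŷ = -1.2 + 0.6·16 = 8.4; e = 7.4 − 8.4 = -1
x=18: ŷ = -1.2 + 0.6·18 = 9.6; e = 8.6 − 9.6 = -1
x=19: ŷ = -1.2 + 0.6·19 = 10.2; e = 14.2 − 10.2 = 4
x=20: ŷ = -1.2 + 0.6·20 = 10.8; e = 9.8 − 10.8 = -1
x=22: ŷ = -1.2 + 0.6·22 = 12; e = 11 − 12 = -1
Largest |e| is 4 at x = 19, residual 4.

x = 19, e = 4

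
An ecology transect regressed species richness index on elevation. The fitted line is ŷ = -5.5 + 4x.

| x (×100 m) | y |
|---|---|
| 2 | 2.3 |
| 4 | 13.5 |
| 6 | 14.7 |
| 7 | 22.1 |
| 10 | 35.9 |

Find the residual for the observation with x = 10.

ŷ = -5.5 + 4·10 = 34.5
r = 35.9 − 34.5 = 1.4

r = 1.4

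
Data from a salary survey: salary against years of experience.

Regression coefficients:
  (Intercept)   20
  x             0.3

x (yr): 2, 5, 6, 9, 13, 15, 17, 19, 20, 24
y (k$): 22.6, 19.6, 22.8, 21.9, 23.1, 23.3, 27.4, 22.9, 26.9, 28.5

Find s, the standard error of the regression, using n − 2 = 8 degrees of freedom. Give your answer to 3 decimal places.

s = 1.836

x=2: ŷ = 20 + 0.3·2 = 20.6; r = 22.6 − 20.6 = 2
x=5: ŷ = 20 + 0.3·5 = 21.5; r = 19.6 − 21.5 = -1.9
x=6: ŷ = 20 + 0.3·6 = 21.8; r = 22.8 − 21.8 = 1
x=9: ŷ = 20 + 0.3·9 = 22.7; r = 21.9 − 22.7 = -0.8
x=13: ŷ = 20 + 0.3·13 = 23.9; r = 23.1 − 23.9 = -0.8
x=15: ŷ = 20 + 0.3·15 = 24.5; r = 23.3 − 24.5 = -1.2
x=17: ŷ = 20 + 0.3·17 = 25.1; r = 27.4 − 25.1 = 2.3
x=19: ŷ = 20 + 0.3·19 = 25.7; r = 22.9 − 25.7 = -2.8
x=20: ŷ = 20 + 0.3·20 = 26; r = 26.9 − 26 = 0.9
x=24: ŷ = 20 + 0.3·24 = 27.2; r = 28.5 − 27.2 = 1.3
SSE = 4 + 3.61 + 1 + 0.64 + 0.64 + 1.44 + 5.29 + 7.84 + 0.81 + 1.69 = 26.96
s = √(26.96/8) = √3.37 ≈ 1.836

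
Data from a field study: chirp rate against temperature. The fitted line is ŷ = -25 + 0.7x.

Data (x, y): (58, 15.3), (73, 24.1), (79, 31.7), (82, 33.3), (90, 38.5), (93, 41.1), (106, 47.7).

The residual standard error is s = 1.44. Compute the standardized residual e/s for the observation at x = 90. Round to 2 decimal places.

0.35

ŷ = -25 + 0.7·90 = 38
e = 38.5 − 38 = 0.5
e/s = 0.5 / 1.44 = 0.35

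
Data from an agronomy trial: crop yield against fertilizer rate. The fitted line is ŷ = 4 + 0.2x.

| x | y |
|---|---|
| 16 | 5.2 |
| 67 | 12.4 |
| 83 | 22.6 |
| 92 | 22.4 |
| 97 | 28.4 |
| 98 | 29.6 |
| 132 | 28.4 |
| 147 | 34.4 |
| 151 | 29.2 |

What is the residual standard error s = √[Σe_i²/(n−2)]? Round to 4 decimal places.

s = 4.2088

x=16: ŷ = 4 + 0.2·16 = 7.2; e = 5.2 − 7.2 = -2
x=67: ŷ = 4 + 0.2·67 = 17.4; e = 12.4 − 17.4 = -5
x=83: ŷ = 4 + 0.2·83 = 20.6; e = 22.6 − 20.6 = 2
x=92: ŷ = 4 + 0.2·92 = 22.4; e = 22.4 − 22.4 = 0
x=97: ŷ = 4 + 0.2·97 = 23.4; e = 28.4 − 23.4 = 5
x=98: ŷ = 4 + 0.2·98 = 23.6; e = 29.6 − 23.6 = 6
x=132: ŷ = 4 + 0.2·132 = 30.4; e = 28.4 − 30.4 = -2
x=147: ŷ = 4 + 0.2·147 = 33.4; e = 34.4 − 33.4 = 1
x=151: ŷ = 4 + 0.2·151 = 34.2; e = 29.2 − 34.2 = -5
SSE = 4 + 25 + 4 + 0 + 25 + 36 + 4 + 1 + 25 = 124
s = √(124/7) = √17.7143 ≈ 4.2088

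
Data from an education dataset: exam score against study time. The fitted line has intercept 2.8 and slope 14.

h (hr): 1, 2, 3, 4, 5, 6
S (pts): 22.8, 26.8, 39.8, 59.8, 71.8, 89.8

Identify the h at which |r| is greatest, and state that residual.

h = 1, r = 6

h=1: Ŝ = 2.8 + 14·1 = 16.8; r = 22.8 − 16.8 = 6
h=2: Ŝ = 2.8 + 14·2 = 30.8; r = 26.8 − 30.8 = -4
h=3: Ŝ = 2.8 + 14·3 = 44.8; r = 39.8 − 44.8 = -5
h=4: Ŝ = 2.8 + 14·4 = 58.8; r = 59.8 − 58.8 = 1
h=5: Ŝ = 2.8 + 14·5 = 72.8; r = 71.8 − 72.8 = -1
h=6: Ŝ = 2.8 + 14·6 = 86.8; r = 89.8 − 86.8 = 3
Largest |r| is 6 at h = 1, residual 6.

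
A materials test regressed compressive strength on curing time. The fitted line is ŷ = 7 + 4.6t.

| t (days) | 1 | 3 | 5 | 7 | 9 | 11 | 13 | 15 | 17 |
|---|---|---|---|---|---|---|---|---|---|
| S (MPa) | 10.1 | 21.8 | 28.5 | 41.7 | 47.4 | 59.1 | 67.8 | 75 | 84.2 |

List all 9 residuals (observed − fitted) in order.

t=1: ŷ = 7 + 4.6·1 = 11.6; e = 10.1 − 11.6 = -1.5
t=3: ŷ = 7 + 4.6·3 = 20.8; e = 21.8 − 20.8 = 1
t=5: ŷ = 7 + 4.6·5 = 30; e = 28.5 − 30 = -1.5
t=7: ŷ = 7 + 4.6·7 = 39.2; e = 41.7 − 39.2 = 2.5
t=9: ŷ = 7 + 4.6·9 = 48.4; e = 47.4 − 48.4 = -1
t=11: ŷ = 7 + 4.6·11 = 57.6; e = 59.1 − 57.6 = 1.5
t=13: ŷ = 7 + 4.6·13 = 66.8; e = 67.8 − 66.8 = 1
t=15: ŷ = 7 + 4.6·15 = 76; e = 75 − 76 = -1
t=17: ŷ = 7 + 4.6·17 = 85.2; e = 84.2 − 85.2 = -1

-1.5, 1, -1.5, 2.5, -1, 1.5, 1, -1, -1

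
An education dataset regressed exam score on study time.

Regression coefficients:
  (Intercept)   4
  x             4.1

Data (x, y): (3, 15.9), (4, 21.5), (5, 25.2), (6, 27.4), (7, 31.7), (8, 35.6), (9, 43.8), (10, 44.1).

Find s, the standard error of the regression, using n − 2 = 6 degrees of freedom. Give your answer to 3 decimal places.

x=3: ŷ = 4 + 4.1·3 = 16.3; r = 15.9 − 16.3 = -0.4
x=4: ŷ = 4 + 4.1·4 = 20.4; r = 21.5 − 20.4 = 1.1
x=5: ŷ = 4 + 4.1·5 = 24.5; r = 25.2 − 24.5 = 0.7
x=6: ŷ = 4 + 4.1·6 = 28.6; r = 27.4 − 28.6 = -1.2
x=7: ŷ = 4 + 4.1·7 = 32.7; r = 31.7 − 32.7 = -1
x=8: ŷ = 4 + 4.1·8 = 36.8; r = 35.6 − 36.8 = -1.2
x=9: ŷ = 4 + 4.1·9 = 40.9; r = 43.8 − 40.9 = 2.9
x=10: ŷ = 4 + 4.1·10 = 45; r = 44.1 − 45 = -0.9
SSE = 0.16 + 1.21 + 0.49 + 1.44 + 1 + 1.44 + 8.41 + 0.81 = 14.96
s = √(14.96/6) = √2.49333 ≈ 1.579

s = 1.579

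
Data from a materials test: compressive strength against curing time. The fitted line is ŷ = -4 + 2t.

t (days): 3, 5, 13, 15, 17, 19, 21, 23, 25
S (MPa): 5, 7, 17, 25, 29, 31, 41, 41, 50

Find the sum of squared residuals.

t=3: ŷ = -4 + 2·3 = 2; r = 5 − 2 = 3
t=5: ŷ = -4 + 2·5 = 6; r = 7 − 6 = 1
t=13: ŷ = -4 + 2·13 = 22; r = 17 − 22 = -5
t=15: ŷ = -4 + 2·15 = 26; r = 25 − 26 = -1
t=17: ŷ = -4 + 2·17 = 30; r = 29 − 30 = -1
t=19: ŷ = -4 + 2·19 = 34; r = 31 − 34 = -3
t=21: ŷ = -4 + 2·21 = 38; r = 41 − 38 = 3
t=23: ŷ = -4 + 2·23 = 42; r = 41 − 42 = -1
t=25: ŷ = -4 + 2·25 = 46; r = 50 − 46 = 4
SSE = 9 + 1 + 25 + 1 + 1 + 9 + 9 + 1 + 16 = 72

SSE = 72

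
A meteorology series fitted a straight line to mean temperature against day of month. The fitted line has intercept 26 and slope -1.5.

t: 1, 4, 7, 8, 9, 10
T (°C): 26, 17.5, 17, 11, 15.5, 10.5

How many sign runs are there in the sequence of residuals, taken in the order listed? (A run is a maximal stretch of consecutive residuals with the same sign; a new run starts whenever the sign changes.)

6 runs

t=1: ŷ = 26 − 1.5·1 = 24.5; r = 26 − 24.5 = 1.5
t=4: ŷ = 26 − 1.5·4 = 20; r = 17.5 − 20 = -2.5
t=7: ŷ = 26 − 1.5·7 = 15.5; r = 17 − 15.5 = 1.5
t=8: ŷ = 26 − 1.5·8 = 14; r = 11 − 14 = -3
t=9: ŷ = 26 − 1.5·9 = 12.5; r = 15.5 − 12.5 = 3
t=10: ŷ = 26 − 1.5·10 = 11; r = 10.5 − 11 = -0.5
Signs: + − + − + −
Runs: +×1, −×1, +×1, −×1, +×1, −×1 → 6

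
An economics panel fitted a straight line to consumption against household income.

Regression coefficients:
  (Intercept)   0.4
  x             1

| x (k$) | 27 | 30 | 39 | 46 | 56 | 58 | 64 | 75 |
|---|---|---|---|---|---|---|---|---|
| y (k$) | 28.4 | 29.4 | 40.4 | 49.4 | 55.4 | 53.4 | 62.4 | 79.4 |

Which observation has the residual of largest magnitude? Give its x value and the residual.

x=27: ŷ = 0.4 + 27 = 27.4; r = 28.4 − 27.4 = 1
x=30: ŷ = 0.4 + 30 = 30.4; r = 29.4 − 30.4 = -1
x=39: ŷ = 0.4 + 39 = 39.4; r = 40.4 − 39.4 = 1
x=46: ŷ = 0.4 + 46 = 46.4; r = 49.4 − 46.4 = 3
x=56: ŷ = 0.4 + 56 = 56.4; r = 55.4 − 56.4 = -1
x=58: ŷ = 0.4 + 58 = 58.4; r = 53.4 − 58.4 = -5
x=64: ŷ = 0.4 + 64 = 64.4; r = 62.4 − 64.4 = -2
x=75: ŷ = 0.4 + 75 = 75.4; r = 79.4 − 75.4 = 4
Largest |r| is 5 at x = 58, residual -5.

x = 58, r = -5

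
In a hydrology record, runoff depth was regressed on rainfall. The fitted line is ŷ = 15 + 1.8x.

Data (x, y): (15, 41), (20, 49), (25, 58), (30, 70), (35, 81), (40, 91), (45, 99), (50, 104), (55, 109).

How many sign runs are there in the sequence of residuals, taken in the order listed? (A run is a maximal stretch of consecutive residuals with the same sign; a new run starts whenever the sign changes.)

3 runs

x=15: ŷ = 15 + 1.8·15 = 42; e = 41 − 42 = -1
x=20: ŷ = 15 + 1.8·20 = 51; e = 49 − 51 = -2
x=25: ŷ = 15 + 1.8·25 = 60; e = 58 − 60 = -2
x=30: ŷ = 15 + 1.8·30 = 69; e = 70 − 69 = 1
x=35: ŷ = 15 + 1.8·35 = 78; e = 81 − 78 = 3
x=40: ŷ = 15 + 1.8·40 = 87; e = 91 − 87 = 4
x=45: ŷ = 15 + 1.8·45 = 96; e = 99 − 96 = 3
x=50: ŷ = 15 + 1.8·50 = 105; e = 104 − 105 = -1
x=55: ŷ = 15 + 1.8·55 = 114; e = 109 − 114 = -5
Signs: − − − + + + + − −
Runs: −×3, +×4, −×2 → 3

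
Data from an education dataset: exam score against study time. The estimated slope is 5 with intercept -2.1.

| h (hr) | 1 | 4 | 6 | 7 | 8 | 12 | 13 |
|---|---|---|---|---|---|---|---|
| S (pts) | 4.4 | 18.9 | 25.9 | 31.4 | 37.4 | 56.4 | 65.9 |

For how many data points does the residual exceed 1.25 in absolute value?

5

h=1: Ŝ = -2.1 + 5·1 = 2.9; r = 4.4 − 2.9 = 1.5
h=4: Ŝ = -2.1 + 5·4 = 17.9; r = 18.9 − 17.9 = 1
h=6: Ŝ = -2.1 + 5·6 = 27.9; r = 25.9 − 27.9 = -2
h=7: Ŝ = -2.1 + 5·7 = 32.9; r = 31.4 − 32.9 = -1.5
h=8: Ŝ = -2.1 + 5·8 = 37.9; r = 37.4 − 37.9 = -0.5
h=12: Ŝ = -2.1 + 5·12 = 57.9; r = 56.4 − 57.9 = -1.5
h=13: Ŝ = -2.1 + 5·13 = 62.9; r = 65.9 − 62.9 = 3
|r| > 1.25: h=1 (|r|=1.5), h=6 (|r|=2), h=7 (|r|=1.5), h=12 (|r|=1.5), h=13 (|r|=3) → 5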